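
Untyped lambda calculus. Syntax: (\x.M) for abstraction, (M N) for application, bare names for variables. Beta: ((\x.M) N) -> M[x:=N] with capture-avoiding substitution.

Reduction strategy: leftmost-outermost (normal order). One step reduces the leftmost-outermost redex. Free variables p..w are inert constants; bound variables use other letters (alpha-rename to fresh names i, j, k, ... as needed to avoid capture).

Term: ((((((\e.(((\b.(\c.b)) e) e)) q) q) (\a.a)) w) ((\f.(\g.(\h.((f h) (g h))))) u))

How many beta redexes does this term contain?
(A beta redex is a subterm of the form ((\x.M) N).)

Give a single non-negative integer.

Answer: 3

Derivation:
Term: ((((((\e.(((\b.(\c.b)) e) e)) q) q) (\a.a)) w) ((\f.(\g.(\h.((f h) (g h))))) u))
  Redex: ((\e.(((\b.(\c.b)) e) e)) q)
  Redex: ((\b.(\c.b)) e)
  Redex: ((\f.(\g.(\h.((f h) (g h))))) u)
Total redexes: 3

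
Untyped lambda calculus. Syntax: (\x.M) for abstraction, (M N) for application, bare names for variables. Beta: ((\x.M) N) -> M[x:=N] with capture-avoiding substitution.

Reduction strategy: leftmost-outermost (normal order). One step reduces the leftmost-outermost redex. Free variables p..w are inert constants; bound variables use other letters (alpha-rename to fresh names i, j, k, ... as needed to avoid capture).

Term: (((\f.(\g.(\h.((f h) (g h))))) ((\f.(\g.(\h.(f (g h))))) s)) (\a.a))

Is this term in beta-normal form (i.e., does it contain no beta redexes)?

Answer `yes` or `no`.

Answer: no

Derivation:
Term: (((\f.(\g.(\h.((f h) (g h))))) ((\f.(\g.(\h.(f (g h))))) s)) (\a.a))
Found 2 beta redex(es).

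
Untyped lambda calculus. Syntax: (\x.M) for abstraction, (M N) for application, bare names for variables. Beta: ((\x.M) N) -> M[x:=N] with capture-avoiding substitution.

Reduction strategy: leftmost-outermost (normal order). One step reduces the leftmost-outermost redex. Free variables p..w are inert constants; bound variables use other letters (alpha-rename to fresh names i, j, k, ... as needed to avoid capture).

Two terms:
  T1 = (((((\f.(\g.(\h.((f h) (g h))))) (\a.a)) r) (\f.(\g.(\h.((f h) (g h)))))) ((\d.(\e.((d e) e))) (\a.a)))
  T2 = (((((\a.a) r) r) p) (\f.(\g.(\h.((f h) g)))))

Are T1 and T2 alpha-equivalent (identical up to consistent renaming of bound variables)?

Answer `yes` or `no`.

Term 1: (((((\f.(\g.(\h.((f h) (g h))))) (\a.a)) r) (\f.(\g.(\h.((f h) (g h)))))) ((\d.(\e.((d e) e))) (\a.a)))
Term 2: (((((\a.a) r) r) p) (\f.(\g.(\h.((f h) g)))))
Alpha-equivalence: compare structure up to binder renaming.
Result: False

Answer: no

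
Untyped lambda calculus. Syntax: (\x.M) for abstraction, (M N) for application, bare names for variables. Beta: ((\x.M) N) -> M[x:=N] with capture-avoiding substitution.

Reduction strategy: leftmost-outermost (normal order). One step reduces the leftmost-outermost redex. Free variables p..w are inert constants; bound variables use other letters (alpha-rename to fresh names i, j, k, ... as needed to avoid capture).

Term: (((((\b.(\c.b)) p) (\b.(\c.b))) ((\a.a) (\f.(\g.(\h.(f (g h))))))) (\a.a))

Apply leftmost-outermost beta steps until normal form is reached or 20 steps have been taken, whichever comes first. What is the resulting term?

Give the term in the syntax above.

Step 0: (((((\b.(\c.b)) p) (\b.(\c.b))) ((\a.a) (\f.(\g.(\h.(f (g h))))))) (\a.a))
Step 1: ((((\c.p) (\b.(\c.b))) ((\a.a) (\f.(\g.(\h.(f (g h))))))) (\a.a))
Step 2: ((p ((\a.a) (\f.(\g.(\h.(f (g h))))))) (\a.a))
Step 3: ((p (\f.(\g.(\h.(f (g h)))))) (\a.a))

Answer: ((p (\f.(\g.(\h.(f (g h)))))) (\a.a))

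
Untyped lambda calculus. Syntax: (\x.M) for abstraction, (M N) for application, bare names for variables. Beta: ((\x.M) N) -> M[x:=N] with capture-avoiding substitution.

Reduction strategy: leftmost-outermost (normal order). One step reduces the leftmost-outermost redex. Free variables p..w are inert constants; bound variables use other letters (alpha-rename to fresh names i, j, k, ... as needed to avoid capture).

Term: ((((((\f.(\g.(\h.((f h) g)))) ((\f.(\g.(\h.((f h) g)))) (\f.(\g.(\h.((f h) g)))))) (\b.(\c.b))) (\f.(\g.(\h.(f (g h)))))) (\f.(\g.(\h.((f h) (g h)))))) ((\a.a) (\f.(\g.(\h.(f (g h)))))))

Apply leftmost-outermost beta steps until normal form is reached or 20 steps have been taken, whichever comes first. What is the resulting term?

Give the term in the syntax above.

Answer: (\g.(\h.(\i.(h ((g h) i)))))

Derivation:
Step 0: ((((((\f.(\g.(\h.((f h) g)))) ((\f.(\g.(\h.((f h) g)))) (\f.(\g.(\h.((f h) g)))))) (\b.(\c.b))) (\f.(\g.(\h.(f (g h)))))) (\f.(\g.(\h.((f h) (g h)))))) ((\a.a) (\f.(\g.(\h.(f (g h)))))))
Step 1: (((((\g.(\h.((((\f.(\g.(\h.((f h) g)))) (\f.(\g.(\h.((f h) g))))) h) g))) (\b.(\c.b))) (\f.(\g.(\h.(f (g h)))))) (\f.(\g.(\h.((f h) (g h)))))) ((\a.a) (\f.(\g.(\h.(f (g h)))))))
Step 2: ((((\h.((((\f.(\g.(\h.((f h) g)))) (\f.(\g.(\h.((f h) g))))) h) (\b.(\c.b)))) (\f.(\g.(\h.(f (g h)))))) (\f.(\g.(\h.((f h) (g h)))))) ((\a.a) (\f.(\g.(\h.(f (g h)))))))
Step 3: ((((((\f.(\g.(\h.((f h) g)))) (\f.(\g.(\h.((f h) g))))) (\f.(\g.(\h.(f (g h)))))) (\b.(\c.b))) (\f.(\g.(\h.((f h) (g h)))))) ((\a.a) (\f.(\g.(\h.(f (g h)))))))
Step 4: (((((\g.(\h.(((\f.(\g.(\h.((f h) g)))) h) g))) (\f.(\g.(\h.(f (g h)))))) (\b.(\c.b))) (\f.(\g.(\h.((f h) (g h)))))) ((\a.a) (\f.(\g.(\h.(f (g h)))))))
Step 5: ((((\h.(((\f.(\g.(\h.((f h) g)))) h) (\f.(\g.(\h.(f (g h))))))) (\b.(\c.b))) (\f.(\g.(\h.((f h) (g h)))))) ((\a.a) (\f.(\g.(\h.(f (g h)))))))
Step 6: (((((\f.(\g.(\h.((f h) g)))) (\b.(\c.b))) (\f.(\g.(\h.(f (g h)))))) (\f.(\g.(\h.((f h) (g h)))))) ((\a.a) (\f.(\g.(\h.(f (g h)))))))
Step 7: ((((\g.(\h.(((\b.(\c.b)) h) g))) (\f.(\g.(\h.(f (g h)))))) (\f.(\g.(\h.((f h) (g h)))))) ((\a.a) (\f.(\g.(\h.(f (g h)))))))
Step 8: (((\h.(((\b.(\c.b)) h) (\f.(\g.(\h.(f (g h))))))) (\f.(\g.(\h.((f h) (g h)))))) ((\a.a) (\f.(\g.(\h.(f (g h)))))))
Step 9: ((((\b.(\c.b)) (\f.(\g.(\h.((f h) (g h)))))) (\f.(\g.(\h.(f (g h)))))) ((\a.a) (\f.(\g.(\h.(f (g h)))))))
Step 10: (((\c.(\f.(\g.(\h.((f h) (g h)))))) (\f.(\g.(\h.(f (g h)))))) ((\a.a) (\f.(\g.(\h.(f (g h)))))))
Step 11: ((\f.(\g.(\h.((f h) (g h))))) ((\a.a) (\f.(\g.(\h.(f (g h)))))))
Step 12: (\g.(\h.((((\a.a) (\f.(\g.(\h.(f (g h)))))) h) (g h))))
Step 13: (\g.(\h.(((\f.(\g.(\h.(f (g h))))) h) (g h))))
Step 14: (\g.(\h.((\g.(\i.(h (g i)))) (g h))))
Step 15: (\g.(\h.(\i.(h ((g h) i)))))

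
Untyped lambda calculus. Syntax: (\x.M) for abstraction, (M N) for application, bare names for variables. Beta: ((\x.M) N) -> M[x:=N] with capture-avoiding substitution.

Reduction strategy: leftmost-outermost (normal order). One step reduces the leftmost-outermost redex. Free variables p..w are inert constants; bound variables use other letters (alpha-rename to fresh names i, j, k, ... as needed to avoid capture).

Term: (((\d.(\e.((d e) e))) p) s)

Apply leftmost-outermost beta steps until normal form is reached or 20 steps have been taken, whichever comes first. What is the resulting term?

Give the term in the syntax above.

Answer: ((p s) s)

Derivation:
Step 0: (((\d.(\e.((d e) e))) p) s)
Step 1: ((\e.((p e) e)) s)
Step 2: ((p s) s)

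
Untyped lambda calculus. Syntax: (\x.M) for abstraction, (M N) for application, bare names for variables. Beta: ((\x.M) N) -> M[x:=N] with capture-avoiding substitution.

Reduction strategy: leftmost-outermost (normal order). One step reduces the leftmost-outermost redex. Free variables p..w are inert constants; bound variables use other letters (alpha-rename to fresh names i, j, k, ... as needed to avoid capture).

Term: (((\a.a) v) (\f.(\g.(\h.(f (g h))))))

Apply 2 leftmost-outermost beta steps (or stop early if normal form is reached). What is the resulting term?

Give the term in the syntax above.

Step 0: (((\a.a) v) (\f.(\g.(\h.(f (g h))))))
Step 1: (v (\f.(\g.(\h.(f (g h))))))
Step 2: (normal form reached)

Answer: (v (\f.(\g.(\h.(f (g h))))))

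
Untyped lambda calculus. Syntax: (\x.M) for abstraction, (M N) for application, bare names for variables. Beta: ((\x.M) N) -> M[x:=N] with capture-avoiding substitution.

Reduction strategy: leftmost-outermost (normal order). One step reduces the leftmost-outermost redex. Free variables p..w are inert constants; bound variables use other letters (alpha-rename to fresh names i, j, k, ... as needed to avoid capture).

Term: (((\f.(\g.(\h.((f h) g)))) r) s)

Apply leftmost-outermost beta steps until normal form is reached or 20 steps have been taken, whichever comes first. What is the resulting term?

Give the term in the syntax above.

Step 0: (((\f.(\g.(\h.((f h) g)))) r) s)
Step 1: ((\g.(\h.((r h) g))) s)
Step 2: (\h.((r h) s))

Answer: (\h.((r h) s))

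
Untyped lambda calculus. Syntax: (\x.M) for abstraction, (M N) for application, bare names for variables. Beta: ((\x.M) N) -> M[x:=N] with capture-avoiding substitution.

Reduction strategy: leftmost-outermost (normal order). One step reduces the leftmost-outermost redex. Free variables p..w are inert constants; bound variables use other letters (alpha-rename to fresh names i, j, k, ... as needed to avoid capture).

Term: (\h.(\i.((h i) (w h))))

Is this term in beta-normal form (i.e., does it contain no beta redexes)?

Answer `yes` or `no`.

Term: (\h.(\i.((h i) (w h))))
No beta redexes found.

Answer: yes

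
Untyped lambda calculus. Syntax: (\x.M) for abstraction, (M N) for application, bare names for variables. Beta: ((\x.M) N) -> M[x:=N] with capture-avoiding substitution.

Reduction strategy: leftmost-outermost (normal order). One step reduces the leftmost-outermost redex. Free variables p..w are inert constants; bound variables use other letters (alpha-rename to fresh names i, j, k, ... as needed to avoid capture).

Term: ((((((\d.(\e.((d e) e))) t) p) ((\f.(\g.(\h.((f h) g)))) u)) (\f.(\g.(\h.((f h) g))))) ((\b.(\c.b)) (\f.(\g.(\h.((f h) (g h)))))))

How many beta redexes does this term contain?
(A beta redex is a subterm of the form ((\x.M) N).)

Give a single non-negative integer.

Term: ((((((\d.(\e.((d e) e))) t) p) ((\f.(\g.(\h.((f h) g)))) u)) (\f.(\g.(\h.((f h) g))))) ((\b.(\c.b)) (\f.(\g.(\h.((f h) (g h)))))))
  Redex: ((\d.(\e.((d e) e))) t)
  Redex: ((\f.(\g.(\h.((f h) g)))) u)
  Redex: ((\b.(\c.b)) (\f.(\g.(\h.((f h) (g h))))))
Total redexes: 3

Answer: 3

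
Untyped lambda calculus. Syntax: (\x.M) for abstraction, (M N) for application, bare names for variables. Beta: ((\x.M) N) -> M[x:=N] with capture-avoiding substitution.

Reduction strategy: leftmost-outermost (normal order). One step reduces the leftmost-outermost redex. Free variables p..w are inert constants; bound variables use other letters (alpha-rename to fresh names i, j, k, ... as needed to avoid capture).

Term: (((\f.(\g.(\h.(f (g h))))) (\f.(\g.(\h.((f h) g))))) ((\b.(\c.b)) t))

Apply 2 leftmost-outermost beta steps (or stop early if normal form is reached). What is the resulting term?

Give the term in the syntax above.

Answer: (\h.((\f.(\g.(\h.((f h) g)))) (((\b.(\c.b)) t) h)))

Derivation:
Step 0: (((\f.(\g.(\h.(f (g h))))) (\f.(\g.(\h.((f h) g))))) ((\b.(\c.b)) t))
Step 1: ((\g.(\h.((\f.(\g.(\h.((f h) g)))) (g h)))) ((\b.(\c.b)) t))
Step 2: (\h.((\f.(\g.(\h.((f h) g)))) (((\b.(\c.b)) t) h)))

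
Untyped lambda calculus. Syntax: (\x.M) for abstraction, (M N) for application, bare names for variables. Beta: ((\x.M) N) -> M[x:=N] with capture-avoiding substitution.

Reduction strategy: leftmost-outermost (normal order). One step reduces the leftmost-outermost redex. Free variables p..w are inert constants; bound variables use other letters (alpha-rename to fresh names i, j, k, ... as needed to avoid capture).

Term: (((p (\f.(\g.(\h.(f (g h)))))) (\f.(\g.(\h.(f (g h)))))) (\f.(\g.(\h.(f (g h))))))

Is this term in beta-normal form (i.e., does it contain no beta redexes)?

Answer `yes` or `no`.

Answer: yes

Derivation:
Term: (((p (\f.(\g.(\h.(f (g h)))))) (\f.(\g.(\h.(f (g h)))))) (\f.(\g.(\h.(f (g h))))))
No beta redexes found.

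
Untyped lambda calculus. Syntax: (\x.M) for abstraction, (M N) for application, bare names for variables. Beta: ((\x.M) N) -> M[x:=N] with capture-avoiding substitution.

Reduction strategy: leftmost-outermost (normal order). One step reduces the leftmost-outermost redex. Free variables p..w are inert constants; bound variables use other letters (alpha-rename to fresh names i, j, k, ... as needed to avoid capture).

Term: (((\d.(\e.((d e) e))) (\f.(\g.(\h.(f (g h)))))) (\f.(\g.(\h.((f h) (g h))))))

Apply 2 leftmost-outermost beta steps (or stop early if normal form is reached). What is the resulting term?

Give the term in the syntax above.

Step 0: (((\d.(\e.((d e) e))) (\f.(\g.(\h.(f (g h)))))) (\f.(\g.(\h.((f h) (g h))))))
Step 1: ((\e.(((\f.(\g.(\h.(f (g h))))) e) e)) (\f.(\g.(\h.((f h) (g h))))))
Step 2: (((\f.(\g.(\h.(f (g h))))) (\f.(\g.(\h.((f h) (g h)))))) (\f.(\g.(\h.((f h) (g h))))))

Answer: (((\f.(\g.(\h.(f (g h))))) (\f.(\g.(\h.((f h) (g h)))))) (\f.(\g.(\h.((f h) (g h))))))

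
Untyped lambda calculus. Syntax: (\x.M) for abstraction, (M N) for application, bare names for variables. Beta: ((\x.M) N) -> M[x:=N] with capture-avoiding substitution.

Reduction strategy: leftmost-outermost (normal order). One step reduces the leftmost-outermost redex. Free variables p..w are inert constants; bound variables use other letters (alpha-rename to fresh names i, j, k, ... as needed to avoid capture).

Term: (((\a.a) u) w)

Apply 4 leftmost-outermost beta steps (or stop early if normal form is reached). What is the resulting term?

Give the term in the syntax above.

Answer: (u w)

Derivation:
Step 0: (((\a.a) u) w)
Step 1: (u w)
Step 2: (normal form reached)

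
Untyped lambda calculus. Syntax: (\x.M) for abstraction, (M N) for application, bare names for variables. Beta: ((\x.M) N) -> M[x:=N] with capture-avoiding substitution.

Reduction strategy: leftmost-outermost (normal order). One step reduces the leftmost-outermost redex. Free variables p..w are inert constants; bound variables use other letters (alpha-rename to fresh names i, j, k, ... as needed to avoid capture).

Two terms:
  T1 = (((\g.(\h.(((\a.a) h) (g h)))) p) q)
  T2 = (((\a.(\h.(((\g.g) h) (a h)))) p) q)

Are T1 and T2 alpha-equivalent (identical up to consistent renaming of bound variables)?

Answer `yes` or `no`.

Answer: yes

Derivation:
Term 1: (((\g.(\h.(((\a.a) h) (g h)))) p) q)
Term 2: (((\a.(\h.(((\g.g) h) (a h)))) p) q)
Alpha-equivalence: compare structure up to binder renaming.
Result: True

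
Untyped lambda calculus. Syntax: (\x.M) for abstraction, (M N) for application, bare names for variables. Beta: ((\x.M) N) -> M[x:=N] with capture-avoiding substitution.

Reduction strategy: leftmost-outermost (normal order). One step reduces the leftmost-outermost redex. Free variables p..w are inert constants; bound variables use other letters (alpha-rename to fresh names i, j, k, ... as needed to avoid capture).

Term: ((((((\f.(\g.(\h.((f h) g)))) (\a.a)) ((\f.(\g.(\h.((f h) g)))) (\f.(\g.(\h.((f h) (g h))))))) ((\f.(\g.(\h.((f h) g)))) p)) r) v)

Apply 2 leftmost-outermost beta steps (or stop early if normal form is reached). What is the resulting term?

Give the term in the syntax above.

Answer: ((((\h.(((\a.a) h) ((\f.(\g.(\h.((f h) g)))) (\f.(\g.(\h.((f h) (g h)))))))) ((\f.(\g.(\h.((f h) g)))) p)) r) v)

Derivation:
Step 0: ((((((\f.(\g.(\h.((f h) g)))) (\a.a)) ((\f.(\g.(\h.((f h) g)))) (\f.(\g.(\h.((f h) (g h))))))) ((\f.(\g.(\h.((f h) g)))) p)) r) v)
Step 1: (((((\g.(\h.(((\a.a) h) g))) ((\f.(\g.(\h.((f h) g)))) (\f.(\g.(\h.((f h) (g h))))))) ((\f.(\g.(\h.((f h) g)))) p)) r) v)
Step 2: ((((\h.(((\a.a) h) ((\f.(\g.(\h.((f h) g)))) (\f.(\g.(\h.((f h) (g h)))))))) ((\f.(\g.(\h.((f h) g)))) p)) r) v)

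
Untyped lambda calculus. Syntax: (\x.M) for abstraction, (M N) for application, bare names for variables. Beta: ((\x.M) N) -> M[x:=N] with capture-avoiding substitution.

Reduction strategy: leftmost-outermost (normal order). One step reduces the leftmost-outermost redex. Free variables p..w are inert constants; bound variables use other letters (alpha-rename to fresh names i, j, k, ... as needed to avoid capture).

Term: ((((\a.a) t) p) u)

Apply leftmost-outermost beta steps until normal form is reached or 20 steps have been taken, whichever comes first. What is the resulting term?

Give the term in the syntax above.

Step 0: ((((\a.a) t) p) u)
Step 1: ((t p) u)

Answer: ((t p) u)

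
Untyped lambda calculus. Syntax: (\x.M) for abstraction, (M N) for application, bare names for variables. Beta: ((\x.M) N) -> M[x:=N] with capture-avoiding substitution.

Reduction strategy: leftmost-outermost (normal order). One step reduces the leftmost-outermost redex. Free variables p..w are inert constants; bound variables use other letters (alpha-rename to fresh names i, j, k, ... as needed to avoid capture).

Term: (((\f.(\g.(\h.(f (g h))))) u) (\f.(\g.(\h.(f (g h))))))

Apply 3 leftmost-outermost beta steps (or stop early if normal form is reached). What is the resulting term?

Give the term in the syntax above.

Answer: (\h.(u (\g.(\i.(h (g i))))))

Derivation:
Step 0: (((\f.(\g.(\h.(f (g h))))) u) (\f.(\g.(\h.(f (g h))))))
Step 1: ((\g.(\h.(u (g h)))) (\f.(\g.(\h.(f (g h))))))
Step 2: (\h.(u ((\f.(\g.(\h.(f (g h))))) h)))
Step 3: (\h.(u (\g.(\i.(h (g i))))))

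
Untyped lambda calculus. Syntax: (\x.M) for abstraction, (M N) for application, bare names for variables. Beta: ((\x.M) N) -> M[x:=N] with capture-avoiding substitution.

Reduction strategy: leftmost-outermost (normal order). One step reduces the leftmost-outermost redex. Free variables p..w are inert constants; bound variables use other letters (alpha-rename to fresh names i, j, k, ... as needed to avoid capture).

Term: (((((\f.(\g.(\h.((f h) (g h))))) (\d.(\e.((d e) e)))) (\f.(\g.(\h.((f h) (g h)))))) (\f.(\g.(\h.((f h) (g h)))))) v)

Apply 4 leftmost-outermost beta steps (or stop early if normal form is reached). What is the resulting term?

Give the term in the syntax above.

Answer: (((\e.(((\f.(\g.(\h.((f h) (g h))))) e) e)) ((\f.(\g.(\h.((f h) (g h))))) (\f.(\g.(\h.((f h) (g h))))))) v)

Derivation:
Step 0: (((((\f.(\g.(\h.((f h) (g h))))) (\d.(\e.((d e) e)))) (\f.(\g.(\h.((f h) (g h)))))) (\f.(\g.(\h.((f h) (g h)))))) v)
Step 1: ((((\g.(\h.(((\d.(\e.((d e) e))) h) (g h)))) (\f.(\g.(\h.((f h) (g h)))))) (\f.(\g.(\h.((f h) (g h)))))) v)
Step 2: (((\h.(((\d.(\e.((d e) e))) h) ((\f.(\g.(\h.((f h) (g h))))) h))) (\f.(\g.(\h.((f h) (g h)))))) v)
Step 3: ((((\d.(\e.((d e) e))) (\f.(\g.(\h.((f h) (g h)))))) ((\f.(\g.(\h.((f h) (g h))))) (\f.(\g.(\h.((f h) (g h))))))) v)
Step 4: (((\e.(((\f.(\g.(\h.((f h) (g h))))) e) e)) ((\f.(\g.(\h.((f h) (g h))))) (\f.(\g.(\h.((f h) (g h))))))) v)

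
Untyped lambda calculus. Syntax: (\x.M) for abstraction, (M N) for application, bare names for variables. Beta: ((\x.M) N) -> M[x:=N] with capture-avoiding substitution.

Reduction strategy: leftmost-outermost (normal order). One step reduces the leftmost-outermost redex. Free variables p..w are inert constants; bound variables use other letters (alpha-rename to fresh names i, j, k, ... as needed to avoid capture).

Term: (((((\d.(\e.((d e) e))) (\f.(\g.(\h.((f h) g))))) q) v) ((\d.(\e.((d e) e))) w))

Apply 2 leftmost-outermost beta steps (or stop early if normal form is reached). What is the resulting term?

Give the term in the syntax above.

Step 0: (((((\d.(\e.((d e) e))) (\f.(\g.(\h.((f h) g))))) q) v) ((\d.(\e.((d e) e))) w))
Step 1: ((((\e.(((\f.(\g.(\h.((f h) g)))) e) e)) q) v) ((\d.(\e.((d e) e))) w))
Step 2: (((((\f.(\g.(\h.((f h) g)))) q) q) v) ((\d.(\e.((d e) e))) w))

Answer: (((((\f.(\g.(\h.((f h) g)))) q) q) v) ((\d.(\e.((d e) e))) w))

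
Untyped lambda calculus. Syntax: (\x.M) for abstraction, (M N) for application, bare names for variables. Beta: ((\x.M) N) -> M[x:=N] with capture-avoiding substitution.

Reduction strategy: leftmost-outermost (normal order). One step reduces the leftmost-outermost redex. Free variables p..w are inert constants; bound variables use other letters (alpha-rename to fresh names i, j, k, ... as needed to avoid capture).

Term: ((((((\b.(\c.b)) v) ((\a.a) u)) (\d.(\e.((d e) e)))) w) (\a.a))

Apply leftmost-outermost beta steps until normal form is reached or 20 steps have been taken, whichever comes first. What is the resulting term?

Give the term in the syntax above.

Answer: (((v (\d.(\e.((d e) e)))) w) (\a.a))

Derivation:
Step 0: ((((((\b.(\c.b)) v) ((\a.a) u)) (\d.(\e.((d e) e)))) w) (\a.a))
Step 1: (((((\c.v) ((\a.a) u)) (\d.(\e.((d e) e)))) w) (\a.a))
Step 2: (((v (\d.(\e.((d e) e)))) w) (\a.a))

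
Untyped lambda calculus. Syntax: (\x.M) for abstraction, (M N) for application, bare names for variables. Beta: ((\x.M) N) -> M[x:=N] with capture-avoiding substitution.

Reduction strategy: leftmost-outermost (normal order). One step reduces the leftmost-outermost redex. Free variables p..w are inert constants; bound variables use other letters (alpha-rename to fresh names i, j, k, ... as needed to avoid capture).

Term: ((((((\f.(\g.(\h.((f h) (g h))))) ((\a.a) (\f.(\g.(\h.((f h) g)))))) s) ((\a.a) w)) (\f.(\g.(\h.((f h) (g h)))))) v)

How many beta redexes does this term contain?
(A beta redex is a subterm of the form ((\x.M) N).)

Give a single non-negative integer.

Answer: 3

Derivation:
Term: ((((((\f.(\g.(\h.((f h) (g h))))) ((\a.a) (\f.(\g.(\h.((f h) g)))))) s) ((\a.a) w)) (\f.(\g.(\h.((f h) (g h)))))) v)
  Redex: ((\f.(\g.(\h.((f h) (g h))))) ((\a.a) (\f.(\g.(\h.((f h) g))))))
  Redex: ((\a.a) (\f.(\g.(\h.((f h) g)))))
  Redex: ((\a.a) w)
Total redexes: 3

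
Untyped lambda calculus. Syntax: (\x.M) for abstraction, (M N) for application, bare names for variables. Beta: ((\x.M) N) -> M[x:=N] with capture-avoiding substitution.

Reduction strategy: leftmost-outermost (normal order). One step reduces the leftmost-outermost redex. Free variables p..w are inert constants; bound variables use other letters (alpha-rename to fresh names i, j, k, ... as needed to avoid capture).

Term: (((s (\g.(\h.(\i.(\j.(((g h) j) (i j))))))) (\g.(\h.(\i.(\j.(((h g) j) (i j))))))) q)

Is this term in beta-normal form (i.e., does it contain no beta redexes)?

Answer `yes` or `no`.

Answer: yes

Derivation:
Term: (((s (\g.(\h.(\i.(\j.(((g h) j) (i j))))))) (\g.(\h.(\i.(\j.(((h g) j) (i j))))))) q)
No beta redexes found.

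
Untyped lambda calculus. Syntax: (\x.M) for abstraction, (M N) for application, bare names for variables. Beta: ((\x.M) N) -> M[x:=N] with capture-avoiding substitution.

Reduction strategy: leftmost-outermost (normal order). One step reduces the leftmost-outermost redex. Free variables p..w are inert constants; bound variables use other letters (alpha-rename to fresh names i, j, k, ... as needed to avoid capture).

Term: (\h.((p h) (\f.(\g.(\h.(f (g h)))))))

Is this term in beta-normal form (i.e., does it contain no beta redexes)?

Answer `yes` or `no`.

Answer: yes

Derivation:
Term: (\h.((p h) (\f.(\g.(\h.(f (g h)))))))
No beta redexes found.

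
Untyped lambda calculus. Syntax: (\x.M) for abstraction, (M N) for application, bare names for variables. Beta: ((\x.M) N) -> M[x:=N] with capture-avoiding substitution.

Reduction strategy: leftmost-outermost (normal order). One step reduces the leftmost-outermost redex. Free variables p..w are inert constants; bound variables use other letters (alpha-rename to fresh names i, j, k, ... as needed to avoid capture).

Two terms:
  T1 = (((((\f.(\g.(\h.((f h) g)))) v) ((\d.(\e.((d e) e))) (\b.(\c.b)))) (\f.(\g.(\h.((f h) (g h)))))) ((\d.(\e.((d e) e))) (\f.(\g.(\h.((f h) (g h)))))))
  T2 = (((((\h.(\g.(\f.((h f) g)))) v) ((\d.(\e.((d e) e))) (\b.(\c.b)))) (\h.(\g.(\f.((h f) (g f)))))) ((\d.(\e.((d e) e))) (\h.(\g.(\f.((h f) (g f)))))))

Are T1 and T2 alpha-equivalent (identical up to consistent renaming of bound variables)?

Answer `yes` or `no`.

Term 1: (((((\f.(\g.(\h.((f h) g)))) v) ((\d.(\e.((d e) e))) (\b.(\c.b)))) (\f.(\g.(\h.((f h) (g h)))))) ((\d.(\e.((d e) e))) (\f.(\g.(\h.((f h) (g h)))))))
Term 2: (((((\h.(\g.(\f.((h f) g)))) v) ((\d.(\e.((d e) e))) (\b.(\c.b)))) (\h.(\g.(\f.((h f) (g f)))))) ((\d.(\e.((d e) e))) (\h.(\g.(\f.((h f) (g f)))))))
Alpha-equivalence: compare structure up to binder renaming.
Result: True

Answer: yes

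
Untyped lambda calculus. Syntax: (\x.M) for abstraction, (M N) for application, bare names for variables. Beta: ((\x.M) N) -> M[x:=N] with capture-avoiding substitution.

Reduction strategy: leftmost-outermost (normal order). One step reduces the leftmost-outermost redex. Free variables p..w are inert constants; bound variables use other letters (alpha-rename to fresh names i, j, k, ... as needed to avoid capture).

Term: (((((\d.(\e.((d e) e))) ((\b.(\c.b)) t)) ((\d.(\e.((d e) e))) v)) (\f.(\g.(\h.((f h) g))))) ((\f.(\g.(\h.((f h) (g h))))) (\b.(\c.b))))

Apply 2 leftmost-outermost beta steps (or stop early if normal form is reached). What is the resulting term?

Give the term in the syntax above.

Step 0: (((((\d.(\e.((d e) e))) ((\b.(\c.b)) t)) ((\d.(\e.((d e) e))) v)) (\f.(\g.(\h.((f h) g))))) ((\f.(\g.(\h.((f h) (g h))))) (\b.(\c.b))))
Step 1: ((((\e.((((\b.(\c.b)) t) e) e)) ((\d.(\e.((d e) e))) v)) (\f.(\g.(\h.((f h) g))))) ((\f.(\g.(\h.((f h) (g h))))) (\b.(\c.b))))
Step 2: ((((((\b.(\c.b)) t) ((\d.(\e.((d e) e))) v)) ((\d.(\e.((d e) e))) v)) (\f.(\g.(\h.((f h) g))))) ((\f.(\g.(\h.((f h) (g h))))) (\b.(\c.b))))

Answer: ((((((\b.(\c.b)) t) ((\d.(\e.((d e) e))) v)) ((\d.(\e.((d e) e))) v)) (\f.(\g.(\h.((f h) g))))) ((\f.(\g.(\h.((f h) (g h))))) (\b.(\c.b))))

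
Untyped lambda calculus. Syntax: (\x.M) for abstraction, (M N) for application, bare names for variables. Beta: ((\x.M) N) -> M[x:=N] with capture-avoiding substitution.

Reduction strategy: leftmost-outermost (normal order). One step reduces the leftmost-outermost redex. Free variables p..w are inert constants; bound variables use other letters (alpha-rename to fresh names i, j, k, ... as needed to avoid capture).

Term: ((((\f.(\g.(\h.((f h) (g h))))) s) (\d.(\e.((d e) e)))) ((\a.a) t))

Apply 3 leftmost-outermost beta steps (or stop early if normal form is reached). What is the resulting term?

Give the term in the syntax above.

Answer: ((s ((\a.a) t)) ((\d.(\e.((d e) e))) ((\a.a) t)))

Derivation:
Step 0: ((((\f.(\g.(\h.((f h) (g h))))) s) (\d.(\e.((d e) e)))) ((\a.a) t))
Step 1: (((\g.(\h.((s h) (g h)))) (\d.(\e.((d e) e)))) ((\a.a) t))
Step 2: ((\h.((s h) ((\d.(\e.((d e) e))) h))) ((\a.a) t))
Step 3: ((s ((\a.a) t)) ((\d.(\e.((d e) e))) ((\a.a) t)))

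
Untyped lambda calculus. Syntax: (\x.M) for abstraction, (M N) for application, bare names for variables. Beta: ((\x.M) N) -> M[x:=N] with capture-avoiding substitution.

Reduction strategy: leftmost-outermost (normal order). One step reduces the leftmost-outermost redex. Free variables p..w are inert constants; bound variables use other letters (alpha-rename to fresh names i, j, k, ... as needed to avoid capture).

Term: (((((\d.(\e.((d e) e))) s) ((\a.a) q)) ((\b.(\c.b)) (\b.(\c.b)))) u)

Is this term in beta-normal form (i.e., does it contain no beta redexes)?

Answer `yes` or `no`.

Term: (((((\d.(\e.((d e) e))) s) ((\a.a) q)) ((\b.(\c.b)) (\b.(\c.b)))) u)
Found 3 beta redex(es).

Answer: no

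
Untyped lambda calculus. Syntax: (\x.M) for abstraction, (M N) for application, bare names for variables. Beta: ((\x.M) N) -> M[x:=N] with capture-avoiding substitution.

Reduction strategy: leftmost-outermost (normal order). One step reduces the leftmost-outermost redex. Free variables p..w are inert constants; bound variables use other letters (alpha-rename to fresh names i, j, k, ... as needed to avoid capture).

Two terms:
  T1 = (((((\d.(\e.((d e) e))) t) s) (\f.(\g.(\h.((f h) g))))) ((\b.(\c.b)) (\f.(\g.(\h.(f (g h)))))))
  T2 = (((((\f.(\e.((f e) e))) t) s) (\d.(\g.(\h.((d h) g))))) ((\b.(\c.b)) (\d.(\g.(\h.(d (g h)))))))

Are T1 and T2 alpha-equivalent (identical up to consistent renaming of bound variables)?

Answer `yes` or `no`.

Answer: yes

Derivation:
Term 1: (((((\d.(\e.((d e) e))) t) s) (\f.(\g.(\h.((f h) g))))) ((\b.(\c.b)) (\f.(\g.(\h.(f (g h)))))))
Term 2: (((((\f.(\e.((f e) e))) t) s) (\d.(\g.(\h.((d h) g))))) ((\b.(\c.b)) (\d.(\g.(\h.(d (g h)))))))
Alpha-equivalence: compare structure up to binder renaming.
Result: True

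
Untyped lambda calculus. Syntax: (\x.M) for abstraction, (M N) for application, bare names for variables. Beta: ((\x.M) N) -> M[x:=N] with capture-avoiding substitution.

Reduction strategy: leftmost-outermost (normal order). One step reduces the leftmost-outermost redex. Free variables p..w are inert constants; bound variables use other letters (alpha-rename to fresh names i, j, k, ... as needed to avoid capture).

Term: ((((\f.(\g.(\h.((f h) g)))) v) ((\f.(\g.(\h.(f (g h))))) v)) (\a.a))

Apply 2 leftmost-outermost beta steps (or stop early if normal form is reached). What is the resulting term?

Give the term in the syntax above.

Step 0: ((((\f.(\g.(\h.((f h) g)))) v) ((\f.(\g.(\h.(f (g h))))) v)) (\a.a))
Step 1: (((\g.(\h.((v h) g))) ((\f.(\g.(\h.(f (g h))))) v)) (\a.a))
Step 2: ((\h.((v h) ((\f.(\g.(\h.(f (g h))))) v))) (\a.a))

Answer: ((\h.((v h) ((\f.(\g.(\h.(f (g h))))) v))) (\a.a))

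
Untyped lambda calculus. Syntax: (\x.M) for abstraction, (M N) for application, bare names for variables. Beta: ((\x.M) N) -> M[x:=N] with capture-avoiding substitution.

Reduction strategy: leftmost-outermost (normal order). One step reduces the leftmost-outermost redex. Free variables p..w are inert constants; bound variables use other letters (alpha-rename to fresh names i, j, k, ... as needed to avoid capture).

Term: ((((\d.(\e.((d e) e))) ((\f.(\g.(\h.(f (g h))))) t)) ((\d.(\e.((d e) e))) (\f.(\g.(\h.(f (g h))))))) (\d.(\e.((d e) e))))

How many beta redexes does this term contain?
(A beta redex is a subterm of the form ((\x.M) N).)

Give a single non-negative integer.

Term: ((((\d.(\e.((d e) e))) ((\f.(\g.(\h.(f (g h))))) t)) ((\d.(\e.((d e) e))) (\f.(\g.(\h.(f (g h))))))) (\d.(\e.((d e) e))))
  Redex: ((\d.(\e.((d e) e))) ((\f.(\g.(\h.(f (g h))))) t))
  Redex: ((\f.(\g.(\h.(f (g h))))) t)
  Redex: ((\d.(\e.((d e) e))) (\f.(\g.(\h.(f (g h))))))
Total redexes: 3

Answer: 3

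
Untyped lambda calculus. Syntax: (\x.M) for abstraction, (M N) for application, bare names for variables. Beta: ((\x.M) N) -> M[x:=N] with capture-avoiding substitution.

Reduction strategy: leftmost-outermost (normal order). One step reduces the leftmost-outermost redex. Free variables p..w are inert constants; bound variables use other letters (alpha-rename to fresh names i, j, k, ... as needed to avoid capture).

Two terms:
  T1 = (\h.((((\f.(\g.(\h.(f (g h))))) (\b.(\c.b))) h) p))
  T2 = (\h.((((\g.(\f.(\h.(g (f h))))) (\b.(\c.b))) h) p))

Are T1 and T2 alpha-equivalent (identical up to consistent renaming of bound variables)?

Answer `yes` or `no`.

Term 1: (\h.((((\f.(\g.(\h.(f (g h))))) (\b.(\c.b))) h) p))
Term 2: (\h.((((\g.(\f.(\h.(g (f h))))) (\b.(\c.b))) h) p))
Alpha-equivalence: compare structure up to binder renaming.
Result: True

Answer: yes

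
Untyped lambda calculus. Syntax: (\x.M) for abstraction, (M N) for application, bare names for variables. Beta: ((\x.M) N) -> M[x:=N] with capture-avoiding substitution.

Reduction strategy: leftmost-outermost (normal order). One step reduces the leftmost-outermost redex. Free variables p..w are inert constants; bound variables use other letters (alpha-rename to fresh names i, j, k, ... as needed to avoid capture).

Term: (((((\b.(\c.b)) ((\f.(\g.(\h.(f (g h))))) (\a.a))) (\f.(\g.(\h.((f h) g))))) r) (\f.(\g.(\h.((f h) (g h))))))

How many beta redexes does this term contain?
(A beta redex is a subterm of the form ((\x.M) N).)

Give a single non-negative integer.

Answer: 2

Derivation:
Term: (((((\b.(\c.b)) ((\f.(\g.(\h.(f (g h))))) (\a.a))) (\f.(\g.(\h.((f h) g))))) r) (\f.(\g.(\h.((f h) (g h))))))
  Redex: ((\b.(\c.b)) ((\f.(\g.(\h.(f (g h))))) (\a.a)))
  Redex: ((\f.(\g.(\h.(f (g h))))) (\a.a))
Total redexes: 2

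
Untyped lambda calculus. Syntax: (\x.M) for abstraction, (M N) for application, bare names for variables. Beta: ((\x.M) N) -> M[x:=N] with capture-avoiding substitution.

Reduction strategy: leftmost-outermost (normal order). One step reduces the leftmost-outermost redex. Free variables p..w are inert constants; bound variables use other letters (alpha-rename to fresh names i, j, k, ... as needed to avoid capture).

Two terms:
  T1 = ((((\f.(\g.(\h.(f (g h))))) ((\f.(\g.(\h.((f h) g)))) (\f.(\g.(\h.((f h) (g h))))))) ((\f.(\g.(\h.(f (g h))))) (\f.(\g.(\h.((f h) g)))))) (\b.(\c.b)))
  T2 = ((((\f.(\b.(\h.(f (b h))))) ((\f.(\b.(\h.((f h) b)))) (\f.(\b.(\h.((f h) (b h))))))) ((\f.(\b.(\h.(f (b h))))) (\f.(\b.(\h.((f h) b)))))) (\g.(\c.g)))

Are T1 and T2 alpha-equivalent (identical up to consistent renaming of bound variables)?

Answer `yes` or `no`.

Term 1: ((((\f.(\g.(\h.(f (g h))))) ((\f.(\g.(\h.((f h) g)))) (\f.(\g.(\h.((f h) (g h))))))) ((\f.(\g.(\h.(f (g h))))) (\f.(\g.(\h.((f h) g)))))) (\b.(\c.b)))
Term 2: ((((\f.(\b.(\h.(f (b h))))) ((\f.(\b.(\h.((f h) b)))) (\f.(\b.(\h.((f h) (b h))))))) ((\f.(\b.(\h.(f (b h))))) (\f.(\b.(\h.((f h) b)))))) (\g.(\c.g)))
Alpha-equivalence: compare structure up to binder renaming.
Result: True

Answer: yes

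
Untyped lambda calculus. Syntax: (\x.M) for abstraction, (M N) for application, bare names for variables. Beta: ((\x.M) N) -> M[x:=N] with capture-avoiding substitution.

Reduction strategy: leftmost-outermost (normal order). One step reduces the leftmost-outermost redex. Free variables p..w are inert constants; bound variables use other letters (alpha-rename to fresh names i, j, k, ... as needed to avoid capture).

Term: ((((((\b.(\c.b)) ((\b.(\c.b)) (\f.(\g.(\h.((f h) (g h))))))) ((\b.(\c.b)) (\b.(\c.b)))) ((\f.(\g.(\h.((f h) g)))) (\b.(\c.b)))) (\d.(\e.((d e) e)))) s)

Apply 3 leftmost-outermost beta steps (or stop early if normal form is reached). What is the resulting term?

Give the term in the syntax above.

Answer: ((((\c.(\f.(\g.(\h.((f h) (g h)))))) ((\f.(\g.(\h.((f h) g)))) (\b.(\c.b)))) (\d.(\e.((d e) e)))) s)

Derivation:
Step 0: ((((((\b.(\c.b)) ((\b.(\c.b)) (\f.(\g.(\h.((f h) (g h))))))) ((\b.(\c.b)) (\b.(\c.b)))) ((\f.(\g.(\h.((f h) g)))) (\b.(\c.b)))) (\d.(\e.((d e) e)))) s)
Step 1: (((((\c.((\b.(\c.b)) (\f.(\g.(\h.((f h) (g h))))))) ((\b.(\c.b)) (\b.(\c.b)))) ((\f.(\g.(\h.((f h) g)))) (\b.(\c.b)))) (\d.(\e.((d e) e)))) s)
Step 2: (((((\b.(\c.b)) (\f.(\g.(\h.((f h) (g h)))))) ((\f.(\g.(\h.((f h) g)))) (\b.(\c.b)))) (\d.(\e.((d e) e)))) s)
Step 3: ((((\c.(\f.(\g.(\h.((f h) (g h)))))) ((\f.(\g.(\h.((f h) g)))) (\b.(\c.b)))) (\d.(\e.((d e) e)))) s)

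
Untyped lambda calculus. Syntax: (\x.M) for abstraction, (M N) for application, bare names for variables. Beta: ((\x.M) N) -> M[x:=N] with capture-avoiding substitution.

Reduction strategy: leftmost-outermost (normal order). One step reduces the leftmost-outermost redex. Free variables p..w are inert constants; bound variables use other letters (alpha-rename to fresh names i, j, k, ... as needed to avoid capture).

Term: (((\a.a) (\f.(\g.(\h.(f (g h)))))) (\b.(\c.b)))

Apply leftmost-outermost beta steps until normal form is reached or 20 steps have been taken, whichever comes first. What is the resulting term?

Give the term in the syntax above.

Answer: (\g.(\h.(\c.(g h))))

Derivation:
Step 0: (((\a.a) (\f.(\g.(\h.(f (g h)))))) (\b.(\c.b)))
Step 1: ((\f.(\g.(\h.(f (g h))))) (\b.(\c.b)))
Step 2: (\g.(\h.((\b.(\c.b)) (g h))))
Step 3: (\g.(\h.(\c.(g h))))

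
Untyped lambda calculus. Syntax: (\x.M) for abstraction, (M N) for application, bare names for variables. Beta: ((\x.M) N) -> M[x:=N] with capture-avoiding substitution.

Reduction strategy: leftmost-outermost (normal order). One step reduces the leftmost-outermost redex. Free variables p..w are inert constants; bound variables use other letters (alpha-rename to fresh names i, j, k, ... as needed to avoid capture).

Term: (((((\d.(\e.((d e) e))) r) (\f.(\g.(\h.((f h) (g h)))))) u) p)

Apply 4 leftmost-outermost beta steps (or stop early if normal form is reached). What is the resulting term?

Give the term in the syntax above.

Step 0: (((((\d.(\e.((d e) e))) r) (\f.(\g.(\h.((f h) (g h)))))) u) p)
Step 1: ((((\e.((r e) e)) (\f.(\g.(\h.((f h) (g h)))))) u) p)
Step 2: ((((r (\f.(\g.(\h.((f h) (g h)))))) (\f.(\g.(\h.((f h) (g h)))))) u) p)
Step 3: (normal form reached)

Answer: ((((r (\f.(\g.(\h.((f h) (g h)))))) (\f.(\g.(\h.((f h) (g h)))))) u) p)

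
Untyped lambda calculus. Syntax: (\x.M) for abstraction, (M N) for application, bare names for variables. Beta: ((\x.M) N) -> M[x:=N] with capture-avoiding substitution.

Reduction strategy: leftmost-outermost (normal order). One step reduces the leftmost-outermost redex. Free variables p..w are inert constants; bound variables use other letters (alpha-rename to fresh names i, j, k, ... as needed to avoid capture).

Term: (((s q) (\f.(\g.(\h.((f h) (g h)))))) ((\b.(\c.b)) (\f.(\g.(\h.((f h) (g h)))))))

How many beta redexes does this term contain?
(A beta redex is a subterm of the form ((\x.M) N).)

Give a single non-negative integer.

Term: (((s q) (\f.(\g.(\h.((f h) (g h)))))) ((\b.(\c.b)) (\f.(\g.(\h.((f h) (g h)))))))
  Redex: ((\b.(\c.b)) (\f.(\g.(\h.((f h) (g h))))))
Total redexes: 1

Answer: 1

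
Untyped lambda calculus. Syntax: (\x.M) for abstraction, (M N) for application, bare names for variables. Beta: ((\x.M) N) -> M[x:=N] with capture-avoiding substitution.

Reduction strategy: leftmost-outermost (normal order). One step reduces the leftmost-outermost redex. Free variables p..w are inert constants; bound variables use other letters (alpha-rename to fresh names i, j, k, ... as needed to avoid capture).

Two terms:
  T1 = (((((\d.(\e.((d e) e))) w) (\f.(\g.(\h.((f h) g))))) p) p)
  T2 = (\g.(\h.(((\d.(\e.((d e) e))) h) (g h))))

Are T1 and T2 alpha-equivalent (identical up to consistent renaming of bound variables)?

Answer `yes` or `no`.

Answer: no

Derivation:
Term 1: (((((\d.(\e.((d e) e))) w) (\f.(\g.(\h.((f h) g))))) p) p)
Term 2: (\g.(\h.(((\d.(\e.((d e) e))) h) (g h))))
Alpha-equivalence: compare structure up to binder renaming.
Result: False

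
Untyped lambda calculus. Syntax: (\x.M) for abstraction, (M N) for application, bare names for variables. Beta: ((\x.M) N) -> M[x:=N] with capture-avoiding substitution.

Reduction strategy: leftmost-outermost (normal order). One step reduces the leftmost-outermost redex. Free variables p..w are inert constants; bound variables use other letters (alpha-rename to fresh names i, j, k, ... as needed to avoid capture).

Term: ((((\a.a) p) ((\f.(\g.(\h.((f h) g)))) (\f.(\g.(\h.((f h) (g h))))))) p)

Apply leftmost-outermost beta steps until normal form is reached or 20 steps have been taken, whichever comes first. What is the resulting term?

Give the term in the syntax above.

Answer: ((p (\g.(\h.(\i.((h i) (g i)))))) p)

Derivation:
Step 0: ((((\a.a) p) ((\f.(\g.(\h.((f h) g)))) (\f.(\g.(\h.((f h) (g h))))))) p)
Step 1: ((p ((\f.(\g.(\h.((f h) g)))) (\f.(\g.(\h.((f h) (g h))))))) p)
Step 2: ((p (\g.(\h.(((\f.(\g.(\h.((f h) (g h))))) h) g)))) p)
Step 3: ((p (\g.(\h.((\g.(\i.((h i) (g i)))) g)))) p)
Step 4: ((p (\g.(\h.(\i.((h i) (g i)))))) p)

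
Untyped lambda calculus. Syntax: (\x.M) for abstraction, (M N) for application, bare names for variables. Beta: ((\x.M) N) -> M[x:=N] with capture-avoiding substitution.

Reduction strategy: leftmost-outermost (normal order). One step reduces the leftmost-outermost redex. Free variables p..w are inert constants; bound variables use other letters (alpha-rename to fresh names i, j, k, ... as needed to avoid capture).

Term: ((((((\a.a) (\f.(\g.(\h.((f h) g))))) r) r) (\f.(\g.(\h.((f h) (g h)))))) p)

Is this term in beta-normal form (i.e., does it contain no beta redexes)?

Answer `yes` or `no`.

Answer: no

Derivation:
Term: ((((((\a.a) (\f.(\g.(\h.((f h) g))))) r) r) (\f.(\g.(\h.((f h) (g h)))))) p)
Found 1 beta redex(es).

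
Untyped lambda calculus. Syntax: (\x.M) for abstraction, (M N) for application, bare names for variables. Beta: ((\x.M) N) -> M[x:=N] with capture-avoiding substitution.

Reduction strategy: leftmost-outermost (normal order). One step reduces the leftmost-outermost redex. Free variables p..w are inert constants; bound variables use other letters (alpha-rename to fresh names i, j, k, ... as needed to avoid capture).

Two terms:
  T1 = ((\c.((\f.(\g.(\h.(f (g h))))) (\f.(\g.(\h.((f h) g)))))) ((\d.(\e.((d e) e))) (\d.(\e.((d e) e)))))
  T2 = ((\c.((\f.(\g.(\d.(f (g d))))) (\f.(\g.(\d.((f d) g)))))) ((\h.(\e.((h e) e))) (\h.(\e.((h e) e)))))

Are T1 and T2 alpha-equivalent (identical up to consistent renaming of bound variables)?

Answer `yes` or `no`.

Term 1: ((\c.((\f.(\g.(\h.(f (g h))))) (\f.(\g.(\h.((f h) g)))))) ((\d.(\e.((d e) e))) (\d.(\e.((d e) e)))))
Term 2: ((\c.((\f.(\g.(\d.(f (g d))))) (\f.(\g.(\d.((f d) g)))))) ((\h.(\e.((h e) e))) (\h.(\e.((h e) e)))))
Alpha-equivalence: compare structure up to binder renaming.
Result: True

Answer: yes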